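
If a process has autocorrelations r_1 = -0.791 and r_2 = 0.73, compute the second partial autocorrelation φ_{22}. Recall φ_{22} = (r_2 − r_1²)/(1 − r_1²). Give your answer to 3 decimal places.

0.279

φ_{22} = (r_2 − r_1²) / (1 − r_1²)
r_1² = (-0.791)² = 0.625681
Numerator = 0.73 − 0.6257 = 0.1043; denominator = 1 − 0.6257 = 0.3743
φ_{22} = 0.1043 / 0.3743 = 0.279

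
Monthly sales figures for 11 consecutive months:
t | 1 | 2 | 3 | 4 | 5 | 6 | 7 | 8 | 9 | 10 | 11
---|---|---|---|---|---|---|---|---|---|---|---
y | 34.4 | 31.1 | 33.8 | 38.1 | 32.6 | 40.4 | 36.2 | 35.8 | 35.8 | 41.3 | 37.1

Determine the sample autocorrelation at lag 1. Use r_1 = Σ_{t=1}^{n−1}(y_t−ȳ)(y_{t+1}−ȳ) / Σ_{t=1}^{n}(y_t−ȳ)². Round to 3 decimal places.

Mean ȳ = (34.4 + 31.1 + 33.8 + 38.1 + 32.6 + 40.4 + 36.2 + 35.8 + 35.8 + 41.3 + 37.1)/11 = 36.0545
Numerator Σ_{t=1}^{10}(y_t−ȳ)(y_{t+1}−ȳ) = -2.5130
Denominator Σ(y_t−ȳ)² = 96.1273
r_1 = -2.5130 / 96.1273 = -0.026

-0.026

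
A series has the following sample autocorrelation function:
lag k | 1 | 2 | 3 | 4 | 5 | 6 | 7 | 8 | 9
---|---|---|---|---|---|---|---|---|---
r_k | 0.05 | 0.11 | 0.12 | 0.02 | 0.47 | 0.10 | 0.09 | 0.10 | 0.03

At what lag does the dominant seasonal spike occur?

The largest autocorrelation is r_5 = 0.47; the remaining lags stay at or below 0.12.
The dominant spike at lag 5 indicates a seasonal period of 5.

5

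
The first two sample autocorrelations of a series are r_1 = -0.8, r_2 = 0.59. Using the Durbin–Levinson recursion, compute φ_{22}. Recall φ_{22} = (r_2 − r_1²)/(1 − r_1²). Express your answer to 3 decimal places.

φ_{22} = (r_2 − r_1²) / (1 − r_1²)
r_1² = (-0.8)² = 0.64
Numerator = 0.59 − 0.6400 = -0.0500; denominator = 1 − 0.6400 = 0.3600
φ_{22} = -0.0500 / 0.3600 = -0.139

-0.139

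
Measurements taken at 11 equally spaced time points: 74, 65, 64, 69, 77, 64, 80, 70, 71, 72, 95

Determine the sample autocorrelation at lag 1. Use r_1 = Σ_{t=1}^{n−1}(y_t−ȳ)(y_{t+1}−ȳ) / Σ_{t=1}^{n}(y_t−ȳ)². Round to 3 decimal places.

-0.068

Mean ȳ = (74 + 65 + 64 + 69 + 77 + 64 + 80 + 70 + 71 + 72 + 95)/11 = 72.8182
Numerator Σ_{t=1}^{10}(y_t−ȳ)(y_{t+1}−ȳ) = -54.5785
Denominator Σ(y_t−ȳ)² = 805.6364
r_1 = -54.5785 / 805.6364 = -0.068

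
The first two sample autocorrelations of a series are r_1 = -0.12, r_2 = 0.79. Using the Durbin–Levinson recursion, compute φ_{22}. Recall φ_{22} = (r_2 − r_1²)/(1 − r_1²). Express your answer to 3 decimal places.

0.787

φ_{22} = (r_2 − r_1²) / (1 − r_1²)
r_1² = (-0.12)² = 0.0144
Numerator = 0.79 − 0.0144 = 0.7756; denominator = 1 − 0.0144 = 0.9856
φ_{22} = 0.7756 / 0.9856 = 0.787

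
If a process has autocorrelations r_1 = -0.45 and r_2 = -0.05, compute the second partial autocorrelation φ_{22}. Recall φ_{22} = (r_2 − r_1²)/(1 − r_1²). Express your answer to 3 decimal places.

-0.317

φ_{22} = (r_2 − r_1²) / (1 − r_1²)
r_1² = (-0.45)² = 0.2025
Numerator = -0.05 − 0.2025 = -0.2525; denominator = 1 − 0.2025 = 0.7975
φ_{22} = -0.2525 / 0.7975 = -0.317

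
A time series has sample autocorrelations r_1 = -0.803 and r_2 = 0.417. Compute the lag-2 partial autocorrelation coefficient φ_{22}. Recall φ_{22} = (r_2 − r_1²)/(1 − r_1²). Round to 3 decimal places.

φ_{22} = (r_2 − r_1²) / (1 − r_1²)
r_1² = (-0.803)² = 0.644809
Numerator = 0.417 − 0.6448 = -0.2278; denominator = 1 − 0.6448 = 0.3552
φ_{22} = -0.2278 / 0.3552 = -0.641

-0.641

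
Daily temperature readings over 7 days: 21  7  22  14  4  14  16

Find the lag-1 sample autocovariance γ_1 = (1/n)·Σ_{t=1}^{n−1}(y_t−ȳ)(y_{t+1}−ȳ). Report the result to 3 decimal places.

-15.000

Mean ȳ = (21 + 7 + 22 + 14 + 4 + 14 + 16)/7 = 14.0000
Deviations: 7.0000, -7.0000, 8.0000, 0.0000, -10.0000, 0.0000, 2.0000
Σ_{t=1}^{6}(y_t−ȳ)(y_{t+1}−ȳ) = -105.0000
γ_1 = -105.0000 / 7 = -15.000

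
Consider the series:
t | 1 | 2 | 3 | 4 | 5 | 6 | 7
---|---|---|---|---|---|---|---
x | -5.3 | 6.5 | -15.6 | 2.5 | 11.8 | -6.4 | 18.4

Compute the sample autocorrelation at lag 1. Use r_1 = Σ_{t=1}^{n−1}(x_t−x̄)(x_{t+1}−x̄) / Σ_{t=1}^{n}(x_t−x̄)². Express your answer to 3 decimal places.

Mean x̄ = (-5.3 + 6.5 − 15.6 + 2.5 + 11.8 − 6.4 + 18.4)/7 = 1.7000
Deviations from mean: -7.0000, 4.8000, -17.3000, 0.8000, 10.1000, -8.1000, 16.7000
Σ(x_t−x̄)(x_{t+1}−x̄) = (-33.6000) + (-83.0400) + (-13.8400) + (8.0800) + (-81.8100) + (-135.2700) = -339.4800
Denominator Σ(x_t−x̄)² = 818.4800
r_1 = -339.4800 / 818.4800 = -0.415

-0.415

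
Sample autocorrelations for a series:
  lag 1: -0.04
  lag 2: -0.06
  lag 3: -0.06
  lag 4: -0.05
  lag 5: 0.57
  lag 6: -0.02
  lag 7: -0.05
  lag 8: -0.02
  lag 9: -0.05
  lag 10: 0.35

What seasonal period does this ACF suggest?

5

The largest autocorrelation is r_5 = 0.57, with a weaker echo at lag 10 (0.35); the remaining lags stay at or below -0.02.
The dominant spike at lag 5 indicates a seasonal period of 5.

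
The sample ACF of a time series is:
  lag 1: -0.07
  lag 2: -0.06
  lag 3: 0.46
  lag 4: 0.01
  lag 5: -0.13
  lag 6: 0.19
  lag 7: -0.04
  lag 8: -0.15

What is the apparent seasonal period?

3

The largest autocorrelation is r_3 = 0.46, with a weaker echo at lag 6 (0.19); the remaining lags stay at or below 0.01.
The dominant spike at lag 3 indicates a seasonal period of 3.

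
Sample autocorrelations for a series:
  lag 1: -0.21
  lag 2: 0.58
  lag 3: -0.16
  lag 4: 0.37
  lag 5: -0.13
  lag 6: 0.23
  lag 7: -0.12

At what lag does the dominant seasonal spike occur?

2

The largest autocorrelation is r_2 = 0.58, with weaker echoes at lags 4 (0.37) and 6 (0.23); the remaining lags stay at or below -0.12.
The dominant spike at lag 2 indicates a seasonal period of 2.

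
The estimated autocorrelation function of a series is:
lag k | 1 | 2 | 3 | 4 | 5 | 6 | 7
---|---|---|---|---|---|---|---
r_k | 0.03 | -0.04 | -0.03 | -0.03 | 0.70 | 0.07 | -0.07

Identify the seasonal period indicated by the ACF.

The largest autocorrelation is r_5 = 0.70; the remaining lags stay at or below 0.07.
The dominant spike at lag 5 indicates a seasonal period of 5.

5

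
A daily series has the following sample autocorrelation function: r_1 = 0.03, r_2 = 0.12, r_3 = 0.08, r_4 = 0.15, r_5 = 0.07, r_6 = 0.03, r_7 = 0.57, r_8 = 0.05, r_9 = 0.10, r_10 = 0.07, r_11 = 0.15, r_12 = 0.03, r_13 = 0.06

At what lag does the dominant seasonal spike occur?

7

The largest autocorrelation is r_7 = 0.57; the remaining lags stay at or below 0.15.
The dominant spike at lag 7 indicates a seasonal period of 7.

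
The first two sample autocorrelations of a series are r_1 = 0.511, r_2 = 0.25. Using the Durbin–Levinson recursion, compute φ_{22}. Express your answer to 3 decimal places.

φ_{22} = (r_2 − r_1²) / (1 − r_1²)
r_1² = (0.511)² = 0.261121
Numerator = 0.25 − 0.2611 = -0.0111; denominator = 1 − 0.2611 = 0.7389
φ_{22} = -0.0111 / 0.7389 = -0.015

-0.015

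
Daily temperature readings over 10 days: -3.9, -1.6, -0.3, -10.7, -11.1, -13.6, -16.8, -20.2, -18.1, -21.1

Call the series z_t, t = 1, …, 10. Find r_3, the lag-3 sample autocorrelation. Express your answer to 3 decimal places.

Mean z̄ = (-3.9 − 1.6 − 0.3 − 10.7 − 11.1 − 13.6 − 16.8 − 20.2 − 18.1 − 21.1)/10 = -11.7400
Σ(z_t−z̄)(z_{t+3}−z̄) = (8.1536) + (6.4896) + (-21.2784) + (-5.2624) + (-5.4144) + (11.8296) + (47.3616) = 41.8792
Denominator Σ(z_t−z̄)² = 525.3440
r_3 = 41.8792 / 525.3440 = 0.080

0.080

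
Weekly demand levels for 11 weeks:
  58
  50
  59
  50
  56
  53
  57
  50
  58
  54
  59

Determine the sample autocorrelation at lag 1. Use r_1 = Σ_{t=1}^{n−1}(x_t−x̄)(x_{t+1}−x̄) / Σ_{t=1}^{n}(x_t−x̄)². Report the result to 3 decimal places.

Mean x̄ = (58 + 50 + 59 + 50 + 56 + 53 + 57 + 50 + 58 + 54 + 59)/11 = 54.9091
Numerator Σ_{t=1}^{10}(x_t−x̄)(x_{t+1}−x̄) = -98.7355
Denominator Σ(x_t−x̄)² = 134.9091
r_1 = -98.7355 / 134.9091 = -0.732

-0.732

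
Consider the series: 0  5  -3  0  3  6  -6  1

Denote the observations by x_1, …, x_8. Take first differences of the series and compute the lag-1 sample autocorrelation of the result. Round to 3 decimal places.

First differences Δx: 5, -8, 3, 3, 3, -12, 7
Mean of differences = 0.1429
Numerator Σ(Δx_t−Δx̄)(Δx_{t+1}−Δx̄) = -164.4490
Denominator Σ(Δx_t−Δx̄)² = 308.8571
r_1(Δx) = -164.4490 / 308.8571 = -0.532

-0.532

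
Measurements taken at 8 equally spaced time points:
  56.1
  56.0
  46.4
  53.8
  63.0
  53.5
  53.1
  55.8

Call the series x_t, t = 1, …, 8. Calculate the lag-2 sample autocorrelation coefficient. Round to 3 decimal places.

Mean x̄ = (56.1 + 56.0 + 46.4 + 53.8 + 63.0 + 53.5 + 53.1 + 55.8)/8 = 54.7125
Numerator Σ_{t=1}^{6}(x_t−x̄)(x_{t+2}−x̄) = -95.1741
Denominator Σ(x_t−x̄)² = 147.4488
r_2 = -95.1741 / 147.4488 = -0.645

-0.645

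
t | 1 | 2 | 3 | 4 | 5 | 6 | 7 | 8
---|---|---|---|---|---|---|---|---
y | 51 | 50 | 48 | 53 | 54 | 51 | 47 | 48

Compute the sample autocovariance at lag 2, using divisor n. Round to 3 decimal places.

-2.828

Mean ȳ = (51 + 50 + 48 + 53 + 54 + 51 + 47 + 48)/8 = 50.2500
Σ_{t=1}^{6}(y_t−ȳ)(y_{t+2}−ȳ) = -22.6250
γ_2 = -22.6250 / 8 = -2.828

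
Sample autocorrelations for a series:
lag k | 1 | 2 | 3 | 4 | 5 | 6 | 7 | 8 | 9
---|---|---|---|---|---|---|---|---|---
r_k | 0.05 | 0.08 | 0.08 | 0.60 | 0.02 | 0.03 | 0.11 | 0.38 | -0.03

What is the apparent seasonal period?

4

The largest autocorrelation is r_4 = 0.60, with a weaker echo at lag 8 (0.38); the remaining lags stay at or below 0.11.
The dominant spike at lag 4 indicates a seasonal period of 4.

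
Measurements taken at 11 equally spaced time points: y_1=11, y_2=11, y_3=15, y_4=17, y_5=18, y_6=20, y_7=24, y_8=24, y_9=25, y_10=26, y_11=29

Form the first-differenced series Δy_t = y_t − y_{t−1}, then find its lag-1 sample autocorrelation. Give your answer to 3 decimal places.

-0.318

First differences Δy: 0, 4, 2, 1, 2, 4, 0, 1, 1, 3
Mean of differences = 1.8000
Numerator Σ(Δy_t−Δȳ)(Δy_{t+1}−Δȳ) = -6.2400
Denominator Σ(Δy_t−Δȳ)² = 19.6000
r_1(Δy) = -6.2400 / 19.6000 = -0.318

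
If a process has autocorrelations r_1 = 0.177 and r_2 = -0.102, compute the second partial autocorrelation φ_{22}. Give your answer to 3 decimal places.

-0.138

φ_{22} = (r_2 − r_1²) / (1 − r_1²)
r_1² = (0.177)² = 0.031329
Numerator = -0.102 − 0.0313 = -0.1333; denominator = 1 − 0.0313 = 0.9687
φ_{22} = -0.1333 / 0.9687 = -0.138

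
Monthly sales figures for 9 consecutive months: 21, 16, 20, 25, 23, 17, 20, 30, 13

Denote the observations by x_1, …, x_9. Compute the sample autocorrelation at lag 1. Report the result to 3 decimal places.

Mean x̄ = (21 + 16 + 20 + 25 + 23 + 17 + 20 + 30 + 13)/9 = 20.5556
Numerator Σ_{t=1}^{8}(x_t−x̄)(x_{t+1}−x̄) = -74.4198
Denominator Σ(x_t−x̄)² = 206.2222
r_1 = -74.4198 / 206.2222 = -0.361

-0.361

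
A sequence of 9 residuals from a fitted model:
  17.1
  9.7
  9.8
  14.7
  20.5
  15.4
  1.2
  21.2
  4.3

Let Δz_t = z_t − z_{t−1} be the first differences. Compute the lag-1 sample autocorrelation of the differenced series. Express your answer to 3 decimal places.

First differences Δz: -7.4, 0.1, 4.9, 5.8, -5.1, -14.2, 20.0, -16.9
Mean of differences = -1.6000
Numerator Σ(Δz_t−Δz̄)(Δz_{t+1}−Δz̄) = -535.1500
Denominator Σ(Δz_t−Δz̄)² = 1005.2000
r_1(Δz) = -535.1500 / 1005.2000 = -0.532

-0.532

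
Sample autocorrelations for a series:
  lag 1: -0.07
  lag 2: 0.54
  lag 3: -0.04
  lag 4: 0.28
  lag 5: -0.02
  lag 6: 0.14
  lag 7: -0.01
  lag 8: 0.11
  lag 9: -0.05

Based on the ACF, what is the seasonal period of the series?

The largest autocorrelation is r_2 = 0.54, with a weaker echo at lag 4 (0.28); the remaining lags stay at or below 0.14.
The dominant spike at lag 2 indicates a seasonal period of 2.

2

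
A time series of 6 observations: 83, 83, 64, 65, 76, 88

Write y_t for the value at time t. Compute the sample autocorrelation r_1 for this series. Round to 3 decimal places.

0.207

Mean ȳ = (83 + 83 + 64 + 65 + 76 + 88)/6 = 76.5000
Deviations from mean: 6.5000, 6.5000, -12.5000, -11.5000, -0.5000, 11.5000
Numerator Σ_{t=1}^{5}(y_t−ȳ)(y_{t+1}−ȳ) = 104.7500
Denominator Σ(y_t−ȳ)² = 505.5000
r_1 = 104.7500 / 505.5000 = 0.207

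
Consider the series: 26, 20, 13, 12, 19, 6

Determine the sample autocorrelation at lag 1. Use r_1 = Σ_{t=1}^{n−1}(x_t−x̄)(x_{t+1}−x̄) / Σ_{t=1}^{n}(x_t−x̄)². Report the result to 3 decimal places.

-0.008

Mean x̄ = (26 + 20 + 13 + 12 + 19 + 6)/6 = 16.0000
Deviations from mean: 10.0000, 4.0000, -3.0000, -4.0000, 3.0000, -10.0000
Numerator Σ_{t=1}^{5}(x_t−x̄)(x_{t+1}−x̄) = -2.0000
Denominator Σ(x_t−x̄)² = 250.0000
r_1 = -2.0000 / 250.0000 = -0.008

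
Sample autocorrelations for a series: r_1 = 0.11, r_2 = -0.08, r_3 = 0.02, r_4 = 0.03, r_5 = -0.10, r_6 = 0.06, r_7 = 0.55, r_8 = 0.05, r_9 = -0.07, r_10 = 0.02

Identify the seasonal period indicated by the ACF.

The largest autocorrelation is r_7 = 0.55; the remaining lags stay at or below 0.11.
The dominant spike at lag 7 indicates a seasonal period of 7.

7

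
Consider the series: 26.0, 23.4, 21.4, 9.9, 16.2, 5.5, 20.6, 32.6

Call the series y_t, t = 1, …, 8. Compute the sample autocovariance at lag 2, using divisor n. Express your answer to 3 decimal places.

Mean ȳ = (26.0 + 23.4 + 21.4 + 9.9 + 16.2 + 5.5 + 20.6 + 32.6)/8 = 19.4500
Σ_{t=1}^{6}(y_t−ȳ)(y_{t+2}−ȳ) = -85.2450
γ_2 = -85.2450 / 8 = -10.656

-10.656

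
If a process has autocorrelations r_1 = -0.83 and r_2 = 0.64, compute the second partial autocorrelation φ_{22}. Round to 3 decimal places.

φ_{22} = (r_2 − r_1²) / (1 − r_1²)
r_1² = (-0.83)² = 0.6889
Numerator = 0.64 − 0.6889 = -0.0489; denominator = 1 − 0.6889 = 0.3111
φ_{22} = -0.0489 / 0.3111 = -0.157

-0.157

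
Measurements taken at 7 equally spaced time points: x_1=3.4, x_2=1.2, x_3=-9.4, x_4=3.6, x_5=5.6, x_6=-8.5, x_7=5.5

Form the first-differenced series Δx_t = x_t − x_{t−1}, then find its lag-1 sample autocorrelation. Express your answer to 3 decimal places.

-0.454

First differences Δx: -2.2, -10.6, 13.0, 2.0, -14.1, 14.0
Mean of differences = 0.3500
Numerator Σ(Δx_t−Δx̄)(Δx_{t+1}−Δx̄) = -310.8075
Denominator Σ(Δx_t−Δx̄)² = 684.2750
r_1(Δx) = -310.8075 / 684.2750 = -0.454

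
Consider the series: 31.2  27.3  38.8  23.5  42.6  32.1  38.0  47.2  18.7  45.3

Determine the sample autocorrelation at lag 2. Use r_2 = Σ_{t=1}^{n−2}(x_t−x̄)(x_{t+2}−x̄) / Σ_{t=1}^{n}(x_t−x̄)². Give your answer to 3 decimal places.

Mean x̄ = (31.2 + 27.3 + 38.8 + 23.5 + 42.6 + 32.1 + 38.0 + 47.2 + 18.7 + 45.3)/10 = 34.4700
Numerator Σ_{t=1}^{8}(x_t−x̄)(x_{t+2}−x̄) = 206.4242
Denominator Σ(x_t−x̄)² = 813.4010
r_2 = 206.4242 / 813.4010 = 0.254

0.254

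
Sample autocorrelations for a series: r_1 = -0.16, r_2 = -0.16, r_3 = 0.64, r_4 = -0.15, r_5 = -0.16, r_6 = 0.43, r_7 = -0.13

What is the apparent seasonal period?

3

The largest autocorrelation is r_3 = 0.64, with a weaker echo at lag 6 (0.43); the remaining lags stay at or below -0.13.
The dominant spike at lag 3 indicates a seasonal period of 3.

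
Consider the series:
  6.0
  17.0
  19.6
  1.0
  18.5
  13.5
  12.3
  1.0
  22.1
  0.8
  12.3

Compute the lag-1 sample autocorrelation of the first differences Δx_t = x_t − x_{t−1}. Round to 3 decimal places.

-0.681

First differences Δx: 11.0, 2.6, -18.6, 17.5, -5.0, -1.2, -11.3, 21.1, -21.3, 11.5
Mean of differences = 0.6300
Numerator Σ(Δx_t−Δx̄)(Δx_{t+1}−Δx̄) = -1336.2009
Denominator Σ(Δx_t−Δx̄)² = 1961.2810
r_1(Δx) = -1336.2009 / 1961.2810 = -0.681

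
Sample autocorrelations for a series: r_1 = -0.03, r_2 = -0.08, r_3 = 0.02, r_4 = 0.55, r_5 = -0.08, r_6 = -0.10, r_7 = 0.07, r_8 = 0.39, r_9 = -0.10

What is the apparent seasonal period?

4

The largest autocorrelation is r_4 = 0.55, with a weaker echo at lag 8 (0.39); the remaining lags stay at or below 0.07.
The dominant spike at lag 4 indicates a seasonal period of 4.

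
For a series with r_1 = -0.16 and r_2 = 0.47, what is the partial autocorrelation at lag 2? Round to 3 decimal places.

φ_{22} = (r_2 − r_1²) / (1 − r_1²)
r_1² = (-0.16)² = 0.0256
Numerator = 0.47 − 0.0256 = 0.4444; denominator = 1 − 0.0256 = 0.9744
φ_{22} = 0.4444 / 0.9744 = 0.456

0.456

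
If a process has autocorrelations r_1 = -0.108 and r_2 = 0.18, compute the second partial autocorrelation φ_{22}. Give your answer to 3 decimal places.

φ_{22} = (r_2 − r_1²) / (1 − r_1²)
r_1² = (-0.108)² = 0.011664
Numerator = 0.18 − 0.0117 = 0.1683; denominator = 1 − 0.0117 = 0.9883
φ_{22} = 0.1683 / 0.9883 = 0.170

0.170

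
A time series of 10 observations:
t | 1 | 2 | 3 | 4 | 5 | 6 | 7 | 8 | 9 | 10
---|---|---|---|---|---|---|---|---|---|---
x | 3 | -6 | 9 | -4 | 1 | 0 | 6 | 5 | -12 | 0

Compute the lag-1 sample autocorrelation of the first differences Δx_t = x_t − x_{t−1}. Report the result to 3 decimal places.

-0.620

First differences Δx: -9, 15, -13, 5, -1, 6, -1, -17, 12
Mean of differences = -0.3333
Numerator Σ(Δx_t−Δx̄)(Δx_{t+1}−Δx̄) = -601.1111
Denominator Σ(Δx_t−Δx̄)² = 970.0000
r_1(Δx) = -601.1111 / 970.0000 = -0.620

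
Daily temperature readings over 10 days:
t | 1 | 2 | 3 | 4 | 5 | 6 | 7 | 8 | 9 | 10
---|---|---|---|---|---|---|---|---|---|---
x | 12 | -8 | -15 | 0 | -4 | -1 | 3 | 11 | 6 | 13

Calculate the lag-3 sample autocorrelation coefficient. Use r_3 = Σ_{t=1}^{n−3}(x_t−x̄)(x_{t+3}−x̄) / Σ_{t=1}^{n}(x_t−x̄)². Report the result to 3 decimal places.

0.041

Mean x̄ = (12 − 8 − 15 + 0 − 4 − 1 + 3 + 11 + 6 + 13)/10 = 1.7000
Numerator Σ_{t=1}^{7}(x_t−x̄)(x_{t+3}−x̄) = 30.7300
Denominator Σ(x_t−x̄)² = 756.1000
r_3 = 30.7300 / 756.1000 = 0.041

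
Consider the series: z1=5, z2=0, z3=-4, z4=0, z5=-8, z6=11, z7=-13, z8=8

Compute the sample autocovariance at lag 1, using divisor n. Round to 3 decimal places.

-42.096

Mean z̄ = (5 + 0 − 4 + 0 − 8 + 11 − 13 + 8)/8 = -0.1250
Σ_{t=1}^{7}(z_t−z̄)(z_{t+1}−z̄) = -336.7656
γ_1 = -336.7656 / 8 = -42.096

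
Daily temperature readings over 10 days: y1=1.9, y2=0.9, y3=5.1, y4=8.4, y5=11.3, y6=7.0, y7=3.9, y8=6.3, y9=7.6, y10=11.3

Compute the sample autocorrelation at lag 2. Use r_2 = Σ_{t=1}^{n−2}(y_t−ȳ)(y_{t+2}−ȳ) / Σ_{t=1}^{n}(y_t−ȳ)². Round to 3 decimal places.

Mean ȳ = (1.9 + 0.9 + 5.1 + 8.4 + 11.3 + 7.0 + 3.9 + 6.3 + 7.6 + 11.3)/10 = 6.3700
Numerator Σ_{t=1}^{8}(y_t−ȳ)(y_{t+2}−ȳ) = -26.0138
Denominator Σ(y_t−ȳ)² = 112.2610
r_2 = -26.0138 / 112.2610 = -0.232

-0.232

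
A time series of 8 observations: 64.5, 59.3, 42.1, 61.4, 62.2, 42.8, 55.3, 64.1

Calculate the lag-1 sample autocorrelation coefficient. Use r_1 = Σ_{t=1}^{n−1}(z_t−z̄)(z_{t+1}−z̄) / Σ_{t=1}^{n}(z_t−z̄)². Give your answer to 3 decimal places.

Mean z̄ = (64.5 + 59.3 + 42.1 + 61.4 + 62.2 + 42.8 + 55.3 + 64.1)/8 = 56.4625
Deviations from mean: 8.0375, 2.8375, -14.3625, 4.9375, 5.7375, -13.6625, -1.1625, 7.6375
Numerator Σ_{t=1}^{7}(z_t−z̄)(z_{t+1}−z̄) = -131.9177
Denominator Σ(z_t−z̄)² = 582.5788
r_1 = -131.9177 / 582.5788 = -0.226

-0.226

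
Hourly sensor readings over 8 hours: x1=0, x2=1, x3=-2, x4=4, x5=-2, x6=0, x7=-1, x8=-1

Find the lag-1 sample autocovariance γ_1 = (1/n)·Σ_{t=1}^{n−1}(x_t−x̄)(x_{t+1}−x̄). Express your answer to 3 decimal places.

Mean x̄ = (0 + 1 − 2 + 4 − 2 + 0 − 1 − 1)/8 = -0.1250
Deviations: 0.1250, 1.1250, -1.8750, 4.1250, -1.8750, 0.1250, -0.8750, -0.8750
Σ_{t=1}^{7}(x_t−x̄)(x_{t+1}−x̄) = -17.0156
γ_1 = -17.0156 / 8 = -2.127

-2.127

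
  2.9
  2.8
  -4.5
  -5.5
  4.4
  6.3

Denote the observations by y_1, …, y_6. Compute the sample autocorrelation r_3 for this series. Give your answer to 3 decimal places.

Mean ȳ = (2.9 + 2.8 − 4.5 − 5.5 + 4.4 + 6.3)/6 = 1.0667
Deviations from mean: 1.8333, 1.7333, -5.5667, -6.5667, 3.3333, 5.2333
Σ(y_t−ȳ)(y_{t+3}−ȳ) = (-12.0389) + (5.7778) + (-29.1322) = -35.3933
Denominator Σ(y_t−ȳ)² = 118.9733
r_3 = -35.3933 / 118.9733 = -0.297

-0.297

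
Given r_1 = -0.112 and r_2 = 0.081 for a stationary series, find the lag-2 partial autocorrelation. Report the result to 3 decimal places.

0.069

φ_{22} = (r_2 − r_1²) / (1 − r_1²)
r_1² = (-0.112)² = 0.012544
Numerator = 0.081 − 0.0125 = 0.0685; denominator = 1 − 0.0125 = 0.9875
φ_{22} = 0.0685 / 0.9875 = 0.069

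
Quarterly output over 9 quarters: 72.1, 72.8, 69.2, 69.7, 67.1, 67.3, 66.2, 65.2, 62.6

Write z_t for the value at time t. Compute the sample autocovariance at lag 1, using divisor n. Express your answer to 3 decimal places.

5.330

Mean z̄ = (72.1 + 72.8 + 69.2 + 69.7 + 67.1 + 67.3 + 66.2 + 65.2 + 62.6)/9 = 68.0222
Σ_{t=1}^{8}(z_t−z̄)(z_{t+1}−z̄) = 47.9662
γ_1 = 47.9662 / 9 = 5.330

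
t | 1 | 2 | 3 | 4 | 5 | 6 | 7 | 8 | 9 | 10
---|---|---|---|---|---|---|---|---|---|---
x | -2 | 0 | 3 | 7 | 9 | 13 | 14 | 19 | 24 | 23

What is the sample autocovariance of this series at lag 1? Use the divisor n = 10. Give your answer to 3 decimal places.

55.700

Mean x̄ = (-2 + 0 + 3 + 7 + 9 + 13 + 14 + 19 + 24 + 23)/10 = 11.0000
Σ_{t=1}^{9}(x_t−x̄)(x_{t+1}−x̄) = 557.0000
γ_1 = 557.0000 / 10 = 55.700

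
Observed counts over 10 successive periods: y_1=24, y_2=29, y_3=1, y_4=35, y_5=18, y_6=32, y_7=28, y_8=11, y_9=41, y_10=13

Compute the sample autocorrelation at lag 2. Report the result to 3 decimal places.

0.255

Mean ȳ = (24 + 29 + 1 + 35 + 18 + 32 + 28 + 11 + 41 + 13)/10 = 23.2000
Numerator Σ_{t=1}^{8}(y_t−ȳ)(y_{t+2}−ȳ) = 347.5200
Denominator Σ(y_t−ȳ)² = 1363.6000
r_2 = 347.5200 / 1363.6000 = 0.255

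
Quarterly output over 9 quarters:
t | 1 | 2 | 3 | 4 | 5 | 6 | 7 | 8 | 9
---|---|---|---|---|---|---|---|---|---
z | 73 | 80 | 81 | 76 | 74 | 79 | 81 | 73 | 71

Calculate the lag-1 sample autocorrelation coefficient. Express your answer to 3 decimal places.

Mean z̄ = (73 + 80 + 81 + 76 + 74 + 79 + 81 + 73 + 71)/9 = 76.4444
Numerator Σ_{t=1}^{8}(z_t−z̄)(z_{t+1}−z̄) = 11.4691
Denominator Σ(z_t−z̄)² = 120.2222
r_1 = 11.4691 / 120.2222 = 0.095

0.095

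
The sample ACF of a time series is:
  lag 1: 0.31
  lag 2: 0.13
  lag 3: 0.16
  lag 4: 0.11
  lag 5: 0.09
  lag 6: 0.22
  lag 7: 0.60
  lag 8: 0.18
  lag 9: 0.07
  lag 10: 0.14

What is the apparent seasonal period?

7

The largest autocorrelation is r_7 = 0.60; the remaining lags stay at or below 0.31. The elevated value at lag 1 (0.31), dropping to 0.13 at lag 2, reflects decaying short-term dependence rather than seasonality.
The dominant spike at lag 7 indicates a seasonal period of 7.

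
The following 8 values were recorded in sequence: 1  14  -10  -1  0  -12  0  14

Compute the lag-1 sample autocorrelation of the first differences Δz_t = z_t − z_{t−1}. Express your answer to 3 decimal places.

-0.376

First differences Δz: 13, -24, 9, 1, -12, 12, 14
Mean of differences = 1.8571
Numerator Σ(Δz_t−Δz̄)(Δz_{t+1}−Δz̄) = -484.4490
Denominator Σ(Δz_t−Δz̄)² = 1286.8571
r_1(Δz) = -484.4490 / 1286.8571 = -0.376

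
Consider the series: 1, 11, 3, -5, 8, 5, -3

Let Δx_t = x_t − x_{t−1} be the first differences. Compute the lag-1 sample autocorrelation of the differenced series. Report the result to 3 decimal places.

-0.298

First differences Δx: 10, -8, -8, 13, -3, -8
Mean of differences = -0.6667
Numerator Σ(Δx_t−Δx̄)(Δx_{t+1}−Δx̄) = -139.4444
Denominator Σ(Δx_t−Δx̄)² = 467.3333
r_1(Δx) = -139.4444 / 467.3333 = -0.298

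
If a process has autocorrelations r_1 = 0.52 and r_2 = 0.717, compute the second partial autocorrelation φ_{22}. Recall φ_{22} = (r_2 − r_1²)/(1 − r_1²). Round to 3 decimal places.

φ_{22} = (r_2 − r_1²) / (1 − r_1²)
r_1² = (0.52)² = 0.2704
Numerator = 0.717 − 0.2704 = 0.4466; denominator = 1 − 0.2704 = 0.7296
φ_{22} = 0.4466 / 0.7296 = 0.612

0.612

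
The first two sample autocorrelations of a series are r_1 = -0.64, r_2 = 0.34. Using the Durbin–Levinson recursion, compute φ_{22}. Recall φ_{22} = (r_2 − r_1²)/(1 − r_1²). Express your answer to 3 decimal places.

-0.118

φ_{22} = (r_2 − r_1²) / (1 − r_1²)
r_1² = (-0.64)² = 0.4096
Numerator = 0.34 − 0.4096 = -0.0696; denominator = 1 − 0.4096 = 0.5904
φ_{22} = -0.0696 / 0.5904 = -0.118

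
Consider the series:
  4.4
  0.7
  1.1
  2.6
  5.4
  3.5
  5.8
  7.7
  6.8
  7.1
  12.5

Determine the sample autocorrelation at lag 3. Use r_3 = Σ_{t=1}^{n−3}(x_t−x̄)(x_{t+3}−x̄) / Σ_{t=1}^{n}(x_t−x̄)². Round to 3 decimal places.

Mean x̄ = (4.4 + 0.7 + 1.1 + 2.6 + 5.4 + 3.5 + 5.8 + 7.7 + 6.8 + 7.1 + 12.5)/11 = 5.2364
Numerator Σ_{t=1}^{8}(x_t−x̄)(x_{t+3}−x̄) = 23.7924
Denominator Σ(x_t−x̄)² = 113.4455
r_3 = 23.7924 / 113.4455 = 0.210

0.210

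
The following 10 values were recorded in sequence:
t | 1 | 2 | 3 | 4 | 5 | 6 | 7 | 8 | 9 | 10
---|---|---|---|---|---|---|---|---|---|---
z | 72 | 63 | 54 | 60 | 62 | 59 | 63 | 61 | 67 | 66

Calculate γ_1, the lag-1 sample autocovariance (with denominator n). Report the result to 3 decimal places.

3.341

Mean z̄ = (72 + 63 + 54 + 60 + 62 + 59 + 63 + 61 + 67 + 66)/10 = 62.7000
Σ_{t=1}^{9}(z_t−z̄)(z_{t+1}−z̄) = 33.4100
γ_1 = 33.4100 / 10 = 3.341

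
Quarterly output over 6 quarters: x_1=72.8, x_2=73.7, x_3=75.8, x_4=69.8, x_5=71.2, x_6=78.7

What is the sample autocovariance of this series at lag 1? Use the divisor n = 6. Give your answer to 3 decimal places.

Mean x̄ = (72.8 + 73.7 + 75.8 + 69.8 + 71.2 + 78.7)/6 = 73.6667
Σ_{t=1}^{5}(x_t−x̄)(x_{t+1}−x̄) = -11.0844
γ_1 = -11.0844 / 6 = -1.847

-1.847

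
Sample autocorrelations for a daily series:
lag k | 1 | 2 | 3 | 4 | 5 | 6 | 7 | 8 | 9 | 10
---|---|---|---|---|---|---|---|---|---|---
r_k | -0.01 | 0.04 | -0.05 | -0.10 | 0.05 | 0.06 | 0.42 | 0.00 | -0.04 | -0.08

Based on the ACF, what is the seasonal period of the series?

The largest autocorrelation is r_7 = 0.42; the remaining lags stay at or below 0.06.
The dominant spike at lag 7 indicates a seasonal period of 7.

7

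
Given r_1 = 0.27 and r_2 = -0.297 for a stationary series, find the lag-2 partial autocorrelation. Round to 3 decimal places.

φ_{22} = (r_2 − r_1²) / (1 − r_1²)
r_1² = (0.27)² = 0.0729
Numerator = -0.297 − 0.0729 = -0.3699; denominator = 1 − 0.0729 = 0.9271
φ_{22} = -0.3699 / 0.9271 = -0.399

-0.399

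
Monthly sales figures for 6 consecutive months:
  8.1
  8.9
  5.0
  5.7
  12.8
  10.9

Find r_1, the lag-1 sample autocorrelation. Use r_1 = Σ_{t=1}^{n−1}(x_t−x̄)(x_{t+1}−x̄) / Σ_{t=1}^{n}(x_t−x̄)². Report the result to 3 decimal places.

Mean x̄ = (8.1 + 8.9 + 5.0 + 5.7 + 12.8 + 10.9)/6 = 8.5667
Deviations from mean: -0.4667, 0.3333, -3.5667, -2.8667, 4.2333, 2.3333
Σ(x_t−x̄)(x_{t+1}−x̄) = (-0.1556) + (-1.1889) + (10.2244) + (-12.1356) + (9.8778) = 6.6222
Denominator Σ(x_t−x̄)² = 44.6333
r_1 = 6.6222 / 44.6333 = 0.148

0.148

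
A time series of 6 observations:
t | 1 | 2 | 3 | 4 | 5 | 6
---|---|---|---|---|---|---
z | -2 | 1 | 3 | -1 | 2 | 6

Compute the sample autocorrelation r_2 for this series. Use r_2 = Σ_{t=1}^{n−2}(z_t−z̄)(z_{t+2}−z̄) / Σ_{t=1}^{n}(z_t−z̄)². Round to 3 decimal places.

Mean z̄ = (-2 + 1 + 3 − 1 + 2 + 6)/6 = 1.5000
Deviations from mean: -3.5000, -0.5000, 1.5000, -2.5000, 0.5000, 4.5000
Σ(z_t−z̄)(z_{t+2}−z̄) = (-5.2500) + (1.2500) + (0.7500) + (-11.2500) = -14.5000
Denominator Σ(z_t−z̄)² = 41.5000
r_2 = -14.5000 / 41.5000 = -0.349

-0.349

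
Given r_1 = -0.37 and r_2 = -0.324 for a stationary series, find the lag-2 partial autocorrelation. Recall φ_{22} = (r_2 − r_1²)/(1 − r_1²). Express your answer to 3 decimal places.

φ_{22} = (r_2 − r_1²) / (1 − r_1²)
r_1² = (-0.37)² = 0.1369
Numerator = -0.324 − 0.1369 = -0.4609; denominator = 1 − 0.1369 = 0.8631
φ_{22} = -0.4609 / 0.8631 = -0.534

-0.534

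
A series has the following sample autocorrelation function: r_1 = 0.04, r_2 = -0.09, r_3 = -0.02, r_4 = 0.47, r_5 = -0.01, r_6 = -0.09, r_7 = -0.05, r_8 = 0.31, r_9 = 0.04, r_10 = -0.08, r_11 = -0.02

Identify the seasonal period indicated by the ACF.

The largest autocorrelation is r_4 = 0.47, with a weaker echo at lag 8 (0.31); the remaining lags stay at or below 0.04.
The dominant spike at lag 4 indicates a seasonal period of 4.

4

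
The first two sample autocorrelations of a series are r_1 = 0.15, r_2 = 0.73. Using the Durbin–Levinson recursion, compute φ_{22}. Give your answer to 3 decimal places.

φ_{22} = (r_2 − r_1²) / (1 − r_1²)
r_1² = (0.15)² = 0.0225
Numerator = 0.73 − 0.0225 = 0.7075; denominator = 1 − 0.0225 = 0.9775
φ_{22} = 0.7075 / 0.9775 = 0.724

0.724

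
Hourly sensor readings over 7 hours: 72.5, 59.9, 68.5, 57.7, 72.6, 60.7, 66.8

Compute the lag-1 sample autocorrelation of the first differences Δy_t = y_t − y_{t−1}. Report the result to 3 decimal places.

-0.822

First differences Δy: -12.6, 8.6, -10.8, 14.9, -11.9, 6.1
Mean of differences = -0.9500
Numerator Σ(Δy_t−Δȳ)(Δy_{t+1}−Δȳ) = -612.2025
Denominator Σ(Δy_t−Δȳ)² = 744.7750
r_1(Δy) = -612.2025 / 744.7750 = -0.822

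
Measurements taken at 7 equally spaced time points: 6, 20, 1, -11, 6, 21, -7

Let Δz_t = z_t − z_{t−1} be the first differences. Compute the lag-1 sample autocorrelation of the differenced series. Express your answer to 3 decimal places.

-0.208

First differences Δz: 14, -19, -12, 17, 15, -28
Mean of differences = -2.1667
Numerator Σ(Δz_t−Δz̄)(Δz_{t+1}−Δz̄) = -409.5278
Denominator Σ(Δz_t−Δz̄)² = 1970.8333
r_1(Δz) = -409.5278 / 1970.8333 = -0.208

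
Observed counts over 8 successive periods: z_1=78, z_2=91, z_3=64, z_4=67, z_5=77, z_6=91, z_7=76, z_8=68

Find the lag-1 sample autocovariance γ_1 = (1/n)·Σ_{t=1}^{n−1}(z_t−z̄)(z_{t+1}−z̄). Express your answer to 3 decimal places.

-5.156

Mean z̄ = (78 + 91 + 64 + 67 + 77 + 91 + 76 + 68)/8 = 76.5000
Σ_{t=1}^{7}(z_t−z̄)(z_{t+1}−z̄) = -41.2500
γ_1 = -41.2500 / 8 = -5.156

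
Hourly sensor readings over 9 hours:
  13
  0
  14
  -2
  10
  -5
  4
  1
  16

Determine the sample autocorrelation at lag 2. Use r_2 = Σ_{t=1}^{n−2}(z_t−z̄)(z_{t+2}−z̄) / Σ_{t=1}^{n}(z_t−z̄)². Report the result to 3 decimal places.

0.518

Mean z̄ = (13 + 0 + 14 − 2 + 10 − 5 + 4 + 1 + 16)/9 = 5.6667
Σ(z_t−z̄)(z_{t+2}−z̄) = (61.1111) + (43.4444) + (36.1111) + (81.7778) + (-7.2222) + (49.7778) + (-17.2222) = 247.7778
Denominator Σ(z_t−z̄)² = 478.0000
r_2 = 247.7778 / 478.0000 = 0.518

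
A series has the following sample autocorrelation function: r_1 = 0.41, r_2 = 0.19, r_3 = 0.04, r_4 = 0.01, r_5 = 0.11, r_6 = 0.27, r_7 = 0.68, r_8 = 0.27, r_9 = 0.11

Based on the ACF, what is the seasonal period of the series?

7

The largest autocorrelation is r_7 = 0.68; the remaining lags stay at or below 0.41. The elevated value at lag 1 (0.41), dropping to 0.19 at lag 2, reflects decaying short-term dependence rather than seasonality.
The dominant spike at lag 7 indicates a seasonal period of 7.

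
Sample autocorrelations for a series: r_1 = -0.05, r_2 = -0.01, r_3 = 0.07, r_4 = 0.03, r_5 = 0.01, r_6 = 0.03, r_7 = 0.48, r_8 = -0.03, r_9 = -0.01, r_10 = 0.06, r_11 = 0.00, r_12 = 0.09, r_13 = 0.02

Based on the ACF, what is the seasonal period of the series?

7

The largest autocorrelation is r_7 = 0.48; the remaining lags stay at or below 0.09.
The dominant spike at lag 7 indicates a seasonal period of 7.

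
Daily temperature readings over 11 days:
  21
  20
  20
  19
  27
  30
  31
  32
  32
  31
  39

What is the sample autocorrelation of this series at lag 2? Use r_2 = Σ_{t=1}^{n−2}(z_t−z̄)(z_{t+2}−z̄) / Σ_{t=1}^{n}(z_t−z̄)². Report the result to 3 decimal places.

0.436

Mean z̄ = (21 + 20 + 20 + 19 + 27 + 30 + 31 + 32 + 32 + 31 + 39)/11 = 27.4545
Numerator Σ_{t=1}^{9}(z_t−z̄)(z_{t+2}−z̄) = 187.6777
Denominator Σ(z_t−z̄)² = 430.7273
r_2 = 187.6777 / 430.7273 = 0.436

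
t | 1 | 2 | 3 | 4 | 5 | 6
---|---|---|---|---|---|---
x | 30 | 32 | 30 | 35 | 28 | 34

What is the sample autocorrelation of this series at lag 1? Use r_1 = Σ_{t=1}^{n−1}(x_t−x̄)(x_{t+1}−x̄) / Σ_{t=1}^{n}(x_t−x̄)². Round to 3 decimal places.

-0.782

Mean x̄ = (30 + 32 + 30 + 35 + 28 + 34)/6 = 31.5000
Deviations from mean: -1.5000, 0.5000, -1.5000, 3.5000, -3.5000, 2.5000
Numerator Σ_{t=1}^{5}(x_t−x̄)(x_{t+1}−x̄) = -27.7500
Denominator Σ(x_t−x̄)² = 35.5000
r_1 = -27.7500 / 35.5000 = -0.782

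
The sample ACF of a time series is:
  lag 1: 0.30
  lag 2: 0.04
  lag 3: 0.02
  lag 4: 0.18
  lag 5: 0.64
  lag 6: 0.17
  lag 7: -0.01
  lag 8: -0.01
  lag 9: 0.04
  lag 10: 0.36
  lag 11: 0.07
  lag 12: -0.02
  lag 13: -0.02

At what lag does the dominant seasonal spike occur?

5

The largest autocorrelation is r_5 = 0.64, with a weaker echo at lag 10 (0.36); the remaining lags stay at or below 0.30. The elevated value at lag 1 (0.30), dropping to 0.04 at lag 2, reflects decaying short-term dependence rather than seasonality.
The dominant spike at lag 5 indicates a seasonal period of 5.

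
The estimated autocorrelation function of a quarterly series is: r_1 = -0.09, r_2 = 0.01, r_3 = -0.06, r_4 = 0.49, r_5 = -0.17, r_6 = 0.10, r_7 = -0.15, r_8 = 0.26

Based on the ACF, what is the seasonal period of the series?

The largest autocorrelation is r_4 = 0.49, with a weaker echo at lag 8 (0.26); the remaining lags stay at or below 0.10.
The dominant spike at lag 4 indicates a seasonal period of 4.

4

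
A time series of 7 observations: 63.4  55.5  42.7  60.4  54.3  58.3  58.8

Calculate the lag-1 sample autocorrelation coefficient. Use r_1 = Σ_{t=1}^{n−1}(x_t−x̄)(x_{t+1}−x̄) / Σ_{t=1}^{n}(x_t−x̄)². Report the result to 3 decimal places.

-0.220

Mean x̄ = (63.4 + 55.5 + 42.7 + 60.4 + 54.3 + 58.3 + 58.8)/7 = 56.2000
Deviations from mean: 7.2000, -0.7000, -13.5000, 4.2000, -1.9000, 2.1000, 2.6000
Σ(x_t−x̄)(x_{t+1}−x̄) = (-5.0400) + (9.4500) + (-56.7000) + (-7.9800) + (-3.9900) + (5.4600) = -58.8000
Denominator Σ(x_t−x̄)² = 267.0000
r_1 = -58.8000 / 267.0000 = -0.220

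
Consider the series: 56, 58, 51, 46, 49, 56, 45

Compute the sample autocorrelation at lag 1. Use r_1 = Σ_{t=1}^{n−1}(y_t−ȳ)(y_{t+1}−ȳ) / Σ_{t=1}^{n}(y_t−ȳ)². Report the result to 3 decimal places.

0.011

Mean ȳ = (56 + 58 + 51 + 46 + 49 + 56 + 45)/7 = 51.5714
Deviations from mean: 4.4286, 6.4286, -0.5714, -5.5714, -2.5714, 4.4286, -6.5714
Σ(y_t−ȳ)(y_{t+1}−ȳ) = (28.4694) + (-3.6735) + (3.1837) + (14.3265) + (-11.3878) + (-29.1020) = 1.8163
Denominator Σ(y_t−ȳ)² = 161.7143
r_1 = 1.8163 / 161.7143 = 0.011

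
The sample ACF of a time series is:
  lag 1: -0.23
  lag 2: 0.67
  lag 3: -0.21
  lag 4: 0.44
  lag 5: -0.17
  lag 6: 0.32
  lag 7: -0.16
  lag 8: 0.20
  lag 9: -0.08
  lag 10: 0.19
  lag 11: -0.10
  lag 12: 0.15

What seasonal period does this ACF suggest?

The largest autocorrelation is r_2 = 0.67, with weaker echoes at lags 4 (0.44), 6 (0.32), 8 (0.20), 10 (0.19) and 12 (0.15); the remaining lags stay at or below -0.08.
The dominant spike at lag 2 indicates a seasonal period of 2.

2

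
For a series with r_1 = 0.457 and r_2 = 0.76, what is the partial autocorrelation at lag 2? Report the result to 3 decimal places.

0.697

φ_{22} = (r_2 − r_1²) / (1 − r_1²)
r_1² = (0.457)² = 0.208849
Numerator = 0.76 − 0.2088 = 0.5512; denominator = 1 − 0.2088 = 0.7912
φ_{22} = 0.5512 / 0.7912 = 0.697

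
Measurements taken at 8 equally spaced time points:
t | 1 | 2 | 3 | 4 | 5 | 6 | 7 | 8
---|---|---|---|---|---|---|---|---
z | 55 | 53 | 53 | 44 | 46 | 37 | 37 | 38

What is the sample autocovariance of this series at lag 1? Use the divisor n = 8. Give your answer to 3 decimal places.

30.857

Mean z̄ = (55 + 53 + 53 + 44 + 46 + 37 + 37 + 38)/8 = 45.3750
Σ_{t=1}^{7}(z_t−z̄)(z_{t+1}−z̄) = 246.8594
γ_1 = 246.8594 / 8 = 30.857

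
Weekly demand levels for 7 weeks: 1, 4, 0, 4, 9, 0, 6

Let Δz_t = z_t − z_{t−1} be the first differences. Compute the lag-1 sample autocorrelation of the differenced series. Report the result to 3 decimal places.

-0.584

First differences Δz: 3, -4, 4, 5, -9, 6
Mean of differences = 0.8333
Numerator Σ(Δz_t−Δz̄)(Δz_{t+1}−Δz̄) = -104.3611
Denominator Σ(Δz_t−Δz̄)² = 178.8333
r_1(Δz) = -104.3611 / 178.8333 = -0.584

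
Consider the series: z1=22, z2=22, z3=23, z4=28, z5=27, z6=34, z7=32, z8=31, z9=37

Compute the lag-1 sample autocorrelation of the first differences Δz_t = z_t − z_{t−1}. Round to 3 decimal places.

First differences Δz: 0, 1, 5, -1, 7, -2, -1, 6
Mean of differences = 1.8750
Numerator Σ(Δz_t−Δz̄)(Δz_{t+1}−Δz̄) = -45.3906
Denominator Σ(Δz_t−Δz̄)² = 88.8750
r_1(Δz) = -45.3906 / 88.8750 = -0.511

-0.511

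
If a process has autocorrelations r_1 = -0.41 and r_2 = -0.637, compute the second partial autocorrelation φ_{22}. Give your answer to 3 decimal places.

φ_{22} = (r_2 − r_1²) / (1 − r_1²)
r_1² = (-0.41)² = 0.1681
Numerator = -0.637 − 0.1681 = -0.8051; denominator = 1 − 0.1681 = 0.8319
φ_{22} = -0.8051 / 0.8319 = -0.968

-0.968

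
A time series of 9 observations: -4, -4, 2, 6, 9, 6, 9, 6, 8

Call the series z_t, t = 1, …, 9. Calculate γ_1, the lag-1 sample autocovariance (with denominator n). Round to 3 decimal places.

Mean z̄ = (-4 − 4 + 2 + 6 + 9 + 6 + 9 + 6 + 8)/9 = 4.2222
Σ_{t=1}^{8}(z_t−z̄)(z_{t+1}−z̄) = 122.6173
γ_1 = 122.6173 / 9 = 13.624

13.624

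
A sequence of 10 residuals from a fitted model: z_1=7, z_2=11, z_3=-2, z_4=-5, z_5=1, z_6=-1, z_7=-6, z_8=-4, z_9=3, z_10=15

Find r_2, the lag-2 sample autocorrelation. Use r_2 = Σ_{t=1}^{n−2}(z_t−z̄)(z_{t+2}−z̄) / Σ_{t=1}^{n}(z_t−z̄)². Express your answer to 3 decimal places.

-0.268

Mean z̄ = (7 + 11 − 2 − 5 + 1 − 1 − 6 − 4 + 3 + 15)/10 = 1.9000
Numerator Σ_{t=1}^{8}(z_t−z̄)(z_{t+2}−z̄) = -120.9200
Denominator Σ(z_t−z̄)² = 450.9000
r_2 = -120.9200 / 450.9000 = -0.268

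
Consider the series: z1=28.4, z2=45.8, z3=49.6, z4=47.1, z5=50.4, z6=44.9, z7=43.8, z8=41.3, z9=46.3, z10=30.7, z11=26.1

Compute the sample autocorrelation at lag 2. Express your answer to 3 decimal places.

-0.034

Mean z̄ = (28.4 + 45.8 + 49.6 + 47.1 + 50.4 + 44.9 + 43.8 + 41.3 + 46.3 + 30.7 + 26.1)/11 = 41.3091
Numerator Σ_{t=1}^{9}(z_t−z̄)(z_{t+2}−z̄) = -25.6220
Denominator Σ(z_t−z̄)² = 759.6091
r_2 = -25.6220 / 759.6091 = -0.034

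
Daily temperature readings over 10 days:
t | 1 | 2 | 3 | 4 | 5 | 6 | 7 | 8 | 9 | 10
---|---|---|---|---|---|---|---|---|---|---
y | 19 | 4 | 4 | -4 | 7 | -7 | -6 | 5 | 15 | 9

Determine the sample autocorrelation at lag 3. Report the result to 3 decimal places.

-0.292

Mean ȳ = (19 + 4 + 4 − 4 + 7 − 7 − 6 + 5 + 15 + 9)/10 = 4.6000
Numerator Σ_{t=1}^{7}(y_t−ȳ)(y_{t+3}−ȳ) = -193.4800
Denominator Σ(y_t−ȳ)² = 662.4000
r_3 = -193.4800 / 662.4000 = -0.292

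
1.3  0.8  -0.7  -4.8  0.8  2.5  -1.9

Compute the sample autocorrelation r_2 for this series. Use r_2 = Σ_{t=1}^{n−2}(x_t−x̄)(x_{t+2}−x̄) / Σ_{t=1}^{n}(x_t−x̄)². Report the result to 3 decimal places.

-0.568

Mean x̄ = (1.3 + 0.8 − 0.7 − 4.8 + 0.8 + 2.5 − 1.9)/7 = -0.2857
Deviations from mean: 1.5857, 1.0857, -0.4143, -4.5143, 1.0857, 2.7857, -1.6143
Σ(x_t−x̄)(x_{t+2}−x̄) = (-0.6569) + (-4.9012) + (-0.4498) + (-12.5755) + (-1.7527) = -20.3361
Denominator Σ(x_t−x̄)² = 35.7886
r_2 = -20.3361 / 35.7886 = -0.568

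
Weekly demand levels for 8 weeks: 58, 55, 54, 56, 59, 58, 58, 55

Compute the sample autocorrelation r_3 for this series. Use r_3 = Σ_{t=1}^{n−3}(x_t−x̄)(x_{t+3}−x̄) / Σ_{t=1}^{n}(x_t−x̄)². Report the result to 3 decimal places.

Mean x̄ = (58 + 55 + 54 + 56 + 59 + 58 + 58 + 55)/8 = 56.6250
Deviations from mean: 1.3750, -1.6250, -2.6250, -0.6250, 2.3750, 1.3750, 1.3750, -1.6250
Numerator Σ_{t=1}^{5}(x_t−x̄)(x_{t+3}−x̄) = -13.0469
Denominator Σ(x_t−x̄)² = 23.8750
r_3 = -13.0469 / 23.8750 = -0.546

-0.546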